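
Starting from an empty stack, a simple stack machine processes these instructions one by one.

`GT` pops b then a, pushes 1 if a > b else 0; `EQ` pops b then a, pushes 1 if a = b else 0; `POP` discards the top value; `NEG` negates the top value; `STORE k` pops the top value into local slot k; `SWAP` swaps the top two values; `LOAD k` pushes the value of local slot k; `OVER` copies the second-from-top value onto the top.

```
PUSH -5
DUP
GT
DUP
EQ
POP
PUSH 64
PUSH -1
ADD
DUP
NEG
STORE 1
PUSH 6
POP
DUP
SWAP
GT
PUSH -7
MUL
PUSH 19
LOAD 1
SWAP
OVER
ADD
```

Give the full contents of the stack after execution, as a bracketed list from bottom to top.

PUSH -5 : -5
DUP     : -5 -5
GT      : 0
DUP     : 0 0
EQ      : 1
POP     : (empty)
PUSH 64 : 64
PUSH -1 : 64 -1
ADD     : 63
DUP     : 63 63
NEG     : 63 -63
STORE 1 : 63
PUSH 6  : 63 6
POP     : 63
DUP     : 63 63
SWAP    : 63 63
GT      : 0
PUSH -7 : 0 -7
MUL     : 0
PUSH 19 : 0 19
LOAD 1  : 0 19 -63
SWAP    : 0 -63 19
OVER    : 0 -63 19 -63
ADD     : 0 -63 -44

[0, -63, -44]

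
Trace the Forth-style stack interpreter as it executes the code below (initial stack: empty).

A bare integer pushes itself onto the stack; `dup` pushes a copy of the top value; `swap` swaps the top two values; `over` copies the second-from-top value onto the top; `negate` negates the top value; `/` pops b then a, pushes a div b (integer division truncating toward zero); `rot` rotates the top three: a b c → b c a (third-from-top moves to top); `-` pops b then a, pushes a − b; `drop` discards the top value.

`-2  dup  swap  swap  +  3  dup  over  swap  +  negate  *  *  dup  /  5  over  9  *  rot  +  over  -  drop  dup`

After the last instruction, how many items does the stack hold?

-2     -> -2
dup    -> -2 -2
swap   -> -2 -2
swap   -> -2 -2
+      -> -4
3      -> -4 3
dup    -> -4 3 3
over   -> -4 3 3 3
swap   -> -4 3 3 3
+      -> -4 3 6
negate -> -4 3 -6
*      -> -4 -18
*      -> 72
dup    -> 72 72
/      -> 1
5      -> 1 5
over   -> 1 5 1
9      -> 1 5 1 9
*      -> 1 5 9
rot    -> 5 9 1
+      -> 5 10
over   -> 5 10 5
-      -> 5 5
drop   -> 5
dup    -> 5 5

2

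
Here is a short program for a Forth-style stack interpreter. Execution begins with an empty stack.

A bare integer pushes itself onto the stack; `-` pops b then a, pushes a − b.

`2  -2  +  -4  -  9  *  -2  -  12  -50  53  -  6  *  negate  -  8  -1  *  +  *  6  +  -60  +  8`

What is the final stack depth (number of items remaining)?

2

2      : [2]
-2     : [2, -2]
+      : [0]
-4     : [0, -4]
-      : [4]
9      : [4, 9]
*      : [36]
-2     : [36, -2]
-      : [38]
12     : [38, 12]
-50    : [38, 12, -50]
53     : [38, 12, -50, 53]
-      : [38, 12, -103]
6      : [38, 12, -103, 6]
*      : [38, 12, -618]
negate : [38, 12, 618]
-      : [38, -606]
8      : [38, -606, 8]
-1     : [38, -606, 8, -1]
*      : [38, -606, -8]
+      : [38, -614]
*      : [-23332]
6      : [-23332, 6]
+      : [-23326]
-60    : [-23326, -60]
+      : [-23386]
8      : [-23386, 8]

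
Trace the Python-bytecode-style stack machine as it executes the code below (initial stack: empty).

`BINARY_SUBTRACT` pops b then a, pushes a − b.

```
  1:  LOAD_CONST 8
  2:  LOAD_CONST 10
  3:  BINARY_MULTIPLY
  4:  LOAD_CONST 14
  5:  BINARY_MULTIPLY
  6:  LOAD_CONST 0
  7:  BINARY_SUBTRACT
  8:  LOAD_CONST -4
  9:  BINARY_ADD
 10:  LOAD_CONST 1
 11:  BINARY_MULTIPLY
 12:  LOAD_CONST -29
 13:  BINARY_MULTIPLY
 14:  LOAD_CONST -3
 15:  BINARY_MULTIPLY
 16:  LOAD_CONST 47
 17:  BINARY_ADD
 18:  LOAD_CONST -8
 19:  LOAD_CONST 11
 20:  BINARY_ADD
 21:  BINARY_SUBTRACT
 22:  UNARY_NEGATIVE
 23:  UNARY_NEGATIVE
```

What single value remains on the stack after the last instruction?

LOAD_CONST 8     [8]
LOAD_CONST 10    [8, 10]
BINARY_MULTIPLY  [80]
LOAD_CONST 14    [80, 14]
BINARY_MULTIPLY  [1120]
LOAD_CONST 0     [1120, 0]
BINARY_SUBTRACT  [1120]
LOAD_CONST -4    [1120, -4]
BINARY_ADD       [1116]
LOAD_CONST 1     [1116, 1]
BINARY_MULTIPLY  [1116]
LOAD_CONST -29   [1116, -29]
BINARY_MULTIPLY  [-32364]
LOAD_CONST -3    [-32364, -3]
BINARY_MULTIPLY  [97092]
LOAD_CONST 47    [97092, 47]
BINARY_ADD       [97139]
LOAD_CONST -8    [97139, -8]
LOAD_CONST 11    [97139, -8, 11]
BINARY_ADD       [97139, 3]
BINARY_SUBTRACT  [97136]
UNARY_NEGATIVE   [-97136]
UNARY_NEGATIVE   [97136]

97136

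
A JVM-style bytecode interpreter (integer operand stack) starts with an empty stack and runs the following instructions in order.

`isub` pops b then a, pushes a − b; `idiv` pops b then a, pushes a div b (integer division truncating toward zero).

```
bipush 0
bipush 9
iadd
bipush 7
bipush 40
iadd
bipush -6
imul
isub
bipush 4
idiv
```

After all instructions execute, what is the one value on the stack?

72

bipush 0  → 0
bipush 9  → 0 9
iadd      → 9
bipush 7  → 9 7
bipush 40 → 9 7 40
iadd      → 9 47
bipush -6 → 9 47 -6
imul      → 9 -282
isub      → 291
bipush 4  → 291 4
idiv      → 72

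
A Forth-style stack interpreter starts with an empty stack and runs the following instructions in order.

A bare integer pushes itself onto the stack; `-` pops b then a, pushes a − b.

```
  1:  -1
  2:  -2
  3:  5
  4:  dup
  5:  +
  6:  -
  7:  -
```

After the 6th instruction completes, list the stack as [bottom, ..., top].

-1   -1
-2   -1 -2
5    -1 -2 5
dup  -1 -2 5 5
+    -1 -2 10
-    -1 -12

[-1, -12]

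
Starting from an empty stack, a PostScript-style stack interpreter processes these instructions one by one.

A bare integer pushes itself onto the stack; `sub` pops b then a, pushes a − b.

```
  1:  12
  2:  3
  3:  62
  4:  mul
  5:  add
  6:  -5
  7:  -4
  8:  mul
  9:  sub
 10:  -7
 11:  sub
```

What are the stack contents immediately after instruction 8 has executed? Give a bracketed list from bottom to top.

[198, 20]

12  → 12
3   → 12 3
62  → 12 3 62
mul → 12 186
add → 198
-5  → 198 -5
-4  → 198 -5 -4
mul → 198 20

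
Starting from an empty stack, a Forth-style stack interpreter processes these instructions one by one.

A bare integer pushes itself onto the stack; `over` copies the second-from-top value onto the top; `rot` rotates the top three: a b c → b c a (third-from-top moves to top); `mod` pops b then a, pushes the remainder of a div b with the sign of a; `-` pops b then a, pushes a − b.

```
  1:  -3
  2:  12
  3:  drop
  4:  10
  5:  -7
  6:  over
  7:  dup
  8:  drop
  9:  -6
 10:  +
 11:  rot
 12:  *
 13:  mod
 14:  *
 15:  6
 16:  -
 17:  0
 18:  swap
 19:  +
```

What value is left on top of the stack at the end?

15

-3   -> -3
12   -> -3 12
drop -> -3
10   -> -3 10
-7   -> -3 10 -7
over -> -3 10 -7 10
dup  -> -3 10 -7 10 10
drop -> -3 10 -7 10
-6   -> -3 10 -7 10 -6
+    -> -3 10 -7 4
rot  -> -3 -7 4 10
*    -> -3 -7 40
mod  -> -3 -7
*    -> 21
6    -> 21 6
-    -> 15
0    -> 15 0
swap -> 0 15
+    -> 15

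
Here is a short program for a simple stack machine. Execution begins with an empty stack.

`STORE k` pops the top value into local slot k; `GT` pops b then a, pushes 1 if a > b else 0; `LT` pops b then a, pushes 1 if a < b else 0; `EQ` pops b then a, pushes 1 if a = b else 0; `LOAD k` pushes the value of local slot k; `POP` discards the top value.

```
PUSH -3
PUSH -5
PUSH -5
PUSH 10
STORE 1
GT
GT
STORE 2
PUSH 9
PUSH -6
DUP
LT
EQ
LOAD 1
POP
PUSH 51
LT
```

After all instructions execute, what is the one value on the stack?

1

PUSH -3  -3
PUSH -5  -3 -5
PUSH -5  -3 -5 -5
PUSH 10  -3 -5 -5 10
STORE 1  -3 -5 -5
GT       -3 0
GT       0
STORE 2  (empty)
PUSH 9   9
PUSH -6  9 -6
DUP      9 -6 -6
LT       9 0
EQ       0
LOAD 1   0 10
POP      0
PUSH 51  0 51
LT       1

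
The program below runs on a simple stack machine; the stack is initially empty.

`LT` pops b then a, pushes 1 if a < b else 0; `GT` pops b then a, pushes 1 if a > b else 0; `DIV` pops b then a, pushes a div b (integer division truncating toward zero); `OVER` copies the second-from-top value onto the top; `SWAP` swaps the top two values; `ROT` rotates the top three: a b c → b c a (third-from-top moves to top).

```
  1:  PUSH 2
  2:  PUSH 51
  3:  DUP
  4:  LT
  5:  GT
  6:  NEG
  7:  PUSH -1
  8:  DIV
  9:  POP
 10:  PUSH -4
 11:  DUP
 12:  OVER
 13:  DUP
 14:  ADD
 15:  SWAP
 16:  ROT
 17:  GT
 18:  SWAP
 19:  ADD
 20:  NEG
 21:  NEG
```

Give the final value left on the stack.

PUSH 2   2
PUSH 51  2 51
DUP      2 51 51
LT       2 0
GT       1
NEG      -1
PUSH -1  -1 -1
DIV      1
POP      (empty)
PUSH -4  -4
DUP      -4 -4
OVER     -4 -4 -4
DUP      -4 -4 -4 -4
ADD      -4 -4 -8
SWAP     -4 -8 -4
ROT      -8 -4 -4
GT       -8 0
SWAP     0 -8
ADD      -8
NEG      8
NEG      -8

-8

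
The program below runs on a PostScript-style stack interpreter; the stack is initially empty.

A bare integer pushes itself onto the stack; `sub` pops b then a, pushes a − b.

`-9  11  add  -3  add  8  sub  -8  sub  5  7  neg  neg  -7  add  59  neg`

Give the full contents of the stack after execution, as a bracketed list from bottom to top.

[-1, 5, 0, -59]

-9  : -9
11  : -9 11
add : 2
-3  : 2 -3
add : -1
8   : -1 8
sub : -9
-8  : -9 -8
sub : -1
5   : -1 5
7   : -1 5 7
neg : -1 5 -7
neg : -1 5 7
-7  : -1 5 7 -7
add : -1 5 0
59  : -1 5 0 59
neg : -1 5 0 -59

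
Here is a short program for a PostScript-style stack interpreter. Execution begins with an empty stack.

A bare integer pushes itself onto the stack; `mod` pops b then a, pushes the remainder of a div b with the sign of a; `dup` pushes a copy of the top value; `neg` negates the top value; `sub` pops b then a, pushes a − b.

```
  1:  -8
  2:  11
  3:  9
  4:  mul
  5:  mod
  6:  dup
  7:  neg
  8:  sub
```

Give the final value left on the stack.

-16

-8   [-8]
11   [-8, 11]
9    [-8, 11, 9]
mul  [-8, 99]
mod  [-8]
dup  [-8, -8]
neg  [-8, 8]
sub  [-16]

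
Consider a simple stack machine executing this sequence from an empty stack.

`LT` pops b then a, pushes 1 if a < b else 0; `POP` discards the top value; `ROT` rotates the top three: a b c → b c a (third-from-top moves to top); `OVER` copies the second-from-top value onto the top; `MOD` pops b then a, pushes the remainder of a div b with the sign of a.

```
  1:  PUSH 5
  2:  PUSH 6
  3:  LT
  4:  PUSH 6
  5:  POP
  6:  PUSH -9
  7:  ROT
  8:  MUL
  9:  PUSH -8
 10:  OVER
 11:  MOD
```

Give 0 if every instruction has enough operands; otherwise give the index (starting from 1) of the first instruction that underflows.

PUSH 5  -> [5]
PUSH 6  -> [5, 6]
LT      -> [1]
PUSH 6  -> [1, 6]
POP     -> [1]
PUSH -9 -> [1, -9]
ROT  — needs 3 operands, stack has 2 → underflow

7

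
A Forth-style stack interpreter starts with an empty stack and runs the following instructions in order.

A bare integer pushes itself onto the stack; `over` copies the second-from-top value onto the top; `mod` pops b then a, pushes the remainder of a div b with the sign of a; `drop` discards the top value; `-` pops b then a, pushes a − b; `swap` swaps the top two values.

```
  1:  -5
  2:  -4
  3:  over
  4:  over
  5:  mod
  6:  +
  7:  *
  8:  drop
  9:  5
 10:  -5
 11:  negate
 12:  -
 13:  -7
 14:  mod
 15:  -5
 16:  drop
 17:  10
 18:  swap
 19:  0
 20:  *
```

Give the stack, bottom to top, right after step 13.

[0, -7]

-5     : [-5]
-4     : [-5, -4]
over   : [-5, -4, -5]
over   : [-5, -4, -5, -4]
mod    : [-5, -4, -1]
+      : [-5, -5]
*      : [25]
drop   : []
5      : [5]
-5     : [5, -5]
negate : [5, 5]
-      : [0]
-7     : [0, -7]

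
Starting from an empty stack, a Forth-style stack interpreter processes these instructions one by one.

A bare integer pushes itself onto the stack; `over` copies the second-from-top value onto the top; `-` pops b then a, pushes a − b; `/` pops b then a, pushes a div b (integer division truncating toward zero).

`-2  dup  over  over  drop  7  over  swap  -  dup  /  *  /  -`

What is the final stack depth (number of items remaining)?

-2   -> [-2]
dup  -> [-2, -2]
over -> [-2, -2, -2]
over -> [-2, -2, -2, -2]
drop -> [-2, -2, -2]
7    -> [-2, -2, -2, 7]
over -> [-2, -2, -2, 7, -2]
swap -> [-2, -2, -2, -2, 7]
-    -> [-2, -2, -2, -9]
dup  -> [-2, -2, -2, -9, -9]
/    -> [-2, -2, -2, 1]
*    -> [-2, -2, -2]
/    -> [-2, 1]
-    -> [-3]

1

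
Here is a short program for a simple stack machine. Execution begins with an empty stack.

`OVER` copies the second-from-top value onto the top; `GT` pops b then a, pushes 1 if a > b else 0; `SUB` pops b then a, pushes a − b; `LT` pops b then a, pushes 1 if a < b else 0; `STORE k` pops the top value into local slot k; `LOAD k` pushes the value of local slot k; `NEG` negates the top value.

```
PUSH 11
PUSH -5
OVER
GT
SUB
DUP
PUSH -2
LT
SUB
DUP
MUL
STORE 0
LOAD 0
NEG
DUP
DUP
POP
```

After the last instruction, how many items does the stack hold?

2

PUSH 11  11
PUSH -5  11 -5
OVER     11 -5 11
GT       11 0
SUB      11
DUP      11 11
PUSH -2  11 11 -2
LT       11 0
SUB      11
DUP      11 11
MUL      121
STORE 0  (empty)
LOAD 0   121
NEG      -121
DUP      -121 -121
DUP      -121 -121 -121
POP      -121 -121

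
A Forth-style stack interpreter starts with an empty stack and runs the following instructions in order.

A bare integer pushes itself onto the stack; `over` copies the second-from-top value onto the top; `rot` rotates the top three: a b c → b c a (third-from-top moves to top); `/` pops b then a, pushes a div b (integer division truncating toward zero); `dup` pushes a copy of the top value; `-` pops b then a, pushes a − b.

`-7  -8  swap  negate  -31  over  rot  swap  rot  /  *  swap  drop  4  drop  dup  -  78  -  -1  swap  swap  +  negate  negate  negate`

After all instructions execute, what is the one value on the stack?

79

-7     -> [-7]
-8     -> [-7, -8]
swap   -> [-8, -7]
negate -> [-8, 7]
-31    -> [-8, 7, -31]
over   -> [-8, 7, -31, 7]
rot    -> [-8, -31, 7, 7]
swap   -> [-8, -31, 7, 7]
rot    -> [-8, 7, 7, -31]
/      -> [-8, 7, 0]
*      -> [-8, 0]
swap   -> [0, -8]
drop   -> [0]
4      -> [0, 4]
drop   -> [0]
dup    -> [0, 0]
-      -> [0]
78     -> [0, 78]
-      -> [-78]
-1     -> [-78, -1]
swap   -> [-1, -78]
swap   -> [-78, -1]
+      -> [-79]
negate -> [79]
negate -> [-79]
negate -> [79]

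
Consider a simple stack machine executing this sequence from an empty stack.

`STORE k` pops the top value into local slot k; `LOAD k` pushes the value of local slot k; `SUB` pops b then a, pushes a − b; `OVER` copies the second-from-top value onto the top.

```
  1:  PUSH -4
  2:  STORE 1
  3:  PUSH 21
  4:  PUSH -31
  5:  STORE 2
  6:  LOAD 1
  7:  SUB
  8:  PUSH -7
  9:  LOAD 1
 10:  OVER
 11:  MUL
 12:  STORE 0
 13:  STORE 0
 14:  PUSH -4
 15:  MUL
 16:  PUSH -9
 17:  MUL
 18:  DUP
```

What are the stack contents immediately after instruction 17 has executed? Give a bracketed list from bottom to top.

[900]

PUSH -4   -4
STORE 1   (empty)
PUSH 21   21
PUSH -31  21 -31
STORE 2   21
LOAD 1    21 -4
SUB       25
PUSH -7   25 -7
LOAD 1    25 -7 -4
OVER      25 -7 -4 -7
MUL       25 -7 28
STORE 0   25 -7
STORE 0   25
PUSH -4   25 -4
MUL       -100
PUSH -9   -100 -9
MUL       900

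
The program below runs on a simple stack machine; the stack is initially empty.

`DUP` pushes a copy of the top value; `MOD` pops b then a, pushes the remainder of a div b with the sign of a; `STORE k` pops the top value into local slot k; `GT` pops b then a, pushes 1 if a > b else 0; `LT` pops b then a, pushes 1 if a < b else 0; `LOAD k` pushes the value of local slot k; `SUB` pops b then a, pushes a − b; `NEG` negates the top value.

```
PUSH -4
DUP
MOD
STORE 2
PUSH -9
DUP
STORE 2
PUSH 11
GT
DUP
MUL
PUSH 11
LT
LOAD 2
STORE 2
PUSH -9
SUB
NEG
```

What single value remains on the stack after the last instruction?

PUSH -4 -> -4
DUP     -> -4 -4
MOD     -> 0
STORE 2 -> (empty)
PUSH -9 -> -9
DUP     -> -9 -9
STORE 2 -> -9
PUSH 11 -> -9 11
GT      -> 0
DUP     -> 0 0
MUL     -> 0
PUSH 11 -> 0 11
LT      -> 1
LOAD 2  -> 1 -9
STORE 2 -> 1
PUSH -9 -> 1 -9
SUB     -> 10
NEG     -> -10

-10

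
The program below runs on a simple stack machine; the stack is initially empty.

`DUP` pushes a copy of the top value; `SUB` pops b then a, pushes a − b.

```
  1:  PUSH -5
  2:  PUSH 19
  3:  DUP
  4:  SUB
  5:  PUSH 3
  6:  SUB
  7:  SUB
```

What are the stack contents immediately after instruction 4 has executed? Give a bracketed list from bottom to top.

[-5, 0]

PUSH -5 : [-5]
PUSH 19 : [-5, 19]
DUP     : [-5, 19, 19]
SUB     : [-5, 0]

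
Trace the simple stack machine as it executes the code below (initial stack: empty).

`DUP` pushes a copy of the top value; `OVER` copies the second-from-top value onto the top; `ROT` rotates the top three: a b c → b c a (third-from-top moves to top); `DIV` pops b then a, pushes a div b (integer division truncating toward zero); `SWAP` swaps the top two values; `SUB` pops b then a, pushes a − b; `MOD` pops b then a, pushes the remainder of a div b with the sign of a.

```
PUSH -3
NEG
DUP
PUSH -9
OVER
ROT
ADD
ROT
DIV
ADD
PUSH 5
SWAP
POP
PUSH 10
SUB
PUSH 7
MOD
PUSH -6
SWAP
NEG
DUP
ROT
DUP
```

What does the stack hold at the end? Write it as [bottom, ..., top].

[5, 5, -6, -6]

PUSH -3  -3
NEG      3
DUP      3 3
PUSH -9  3 3 -9
OVER     3 3 -9 3
ROT      3 -9 3 3
ADD      3 -9 6
ROT      -9 6 3
DIV      -9 2
ADD      -7
PUSH 5   -7 5
SWAP     5 -7
POP      5
PUSH 10  5 10
SUB      -5
PUSH 7   -5 7
MOD      -5
PUSH -6  -5 -6
SWAP     -6 -5
NEG      -6 5
DUP      -6 5 5
ROT      5 5 -6
DUP      5 5 -6 -6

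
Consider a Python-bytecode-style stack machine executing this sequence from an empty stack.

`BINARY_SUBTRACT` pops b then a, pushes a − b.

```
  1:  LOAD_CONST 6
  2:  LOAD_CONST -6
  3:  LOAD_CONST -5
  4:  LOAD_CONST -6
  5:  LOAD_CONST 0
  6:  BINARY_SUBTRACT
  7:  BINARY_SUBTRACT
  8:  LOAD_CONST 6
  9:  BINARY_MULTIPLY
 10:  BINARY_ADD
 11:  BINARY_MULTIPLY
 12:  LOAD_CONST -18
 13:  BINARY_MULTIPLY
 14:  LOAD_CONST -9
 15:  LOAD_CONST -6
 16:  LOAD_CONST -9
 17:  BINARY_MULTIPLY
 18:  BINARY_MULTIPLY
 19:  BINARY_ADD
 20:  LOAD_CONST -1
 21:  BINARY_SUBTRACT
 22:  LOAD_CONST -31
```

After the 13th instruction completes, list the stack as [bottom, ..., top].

[0]

LOAD_CONST 6    -> [6]
LOAD_CONST -6   -> [6, -6]
LOAD_CONST -5   -> [6, -6, -5]
LOAD_CONST -6   -> [6, -6, -5, -6]
LOAD_CONST 0    -> [6, -6, -5, -6, 0]
BINARY_SUBTRACT -> [6, -6, -5, -6]
BINARY_SUBTRACT -> [6, -6, 1]
LOAD_CONST 6    -> [6, -6, 1, 6]
BINARY_MULTIPLY -> [6, -6, 6]
BINARY_ADD      -> [6, 0]
BINARY_MULTIPLY -> [0]
LOAD_CONST -18  -> [0, -18]
BINARY_MULTIPLY -> [0]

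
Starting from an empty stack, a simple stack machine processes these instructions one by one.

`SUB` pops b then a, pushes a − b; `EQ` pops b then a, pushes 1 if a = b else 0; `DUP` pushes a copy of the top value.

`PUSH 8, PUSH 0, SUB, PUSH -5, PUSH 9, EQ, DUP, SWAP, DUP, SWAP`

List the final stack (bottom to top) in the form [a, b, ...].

[8, 0, 0, 0]

PUSH 8   [8]
PUSH 0   [8, 0]
SUB      [8]
PUSH -5  [8, -5]
PUSH 9   [8, -5, 9]
EQ       [8, 0]
DUP      [8, 0, 0]
SWAP     [8, 0, 0]
DUP      [8, 0, 0, 0]
SWAP     [8, 0, 0, 0]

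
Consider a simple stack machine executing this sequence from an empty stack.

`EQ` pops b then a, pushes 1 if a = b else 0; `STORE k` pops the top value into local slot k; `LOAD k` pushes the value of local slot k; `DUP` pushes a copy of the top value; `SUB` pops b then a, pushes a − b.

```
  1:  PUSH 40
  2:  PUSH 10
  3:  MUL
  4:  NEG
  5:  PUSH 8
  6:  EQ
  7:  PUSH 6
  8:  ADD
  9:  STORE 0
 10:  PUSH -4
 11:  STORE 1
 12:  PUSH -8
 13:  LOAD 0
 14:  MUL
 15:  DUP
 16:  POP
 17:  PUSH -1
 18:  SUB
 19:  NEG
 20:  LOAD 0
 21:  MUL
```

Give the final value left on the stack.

PUSH 40 → 40
PUSH 10 → 40 10
MUL     → 400
NEG     → -400
PUSH 8  → -400 8
EQ      → 0
PUSH 6  → 0 6
ADD     → 6
STORE 0 → (empty)
PUSH -4 → -4
STORE 1 → (empty)
PUSH -8 → -8
LOAD 0  → -8 6
MUL     → -48
DUP     → -48 -48
POP     → -48
PUSH -1 → -48 -1
SUB     → -47
NEG     → 47
LOAD 0  → 47 6
MUL     → 282

282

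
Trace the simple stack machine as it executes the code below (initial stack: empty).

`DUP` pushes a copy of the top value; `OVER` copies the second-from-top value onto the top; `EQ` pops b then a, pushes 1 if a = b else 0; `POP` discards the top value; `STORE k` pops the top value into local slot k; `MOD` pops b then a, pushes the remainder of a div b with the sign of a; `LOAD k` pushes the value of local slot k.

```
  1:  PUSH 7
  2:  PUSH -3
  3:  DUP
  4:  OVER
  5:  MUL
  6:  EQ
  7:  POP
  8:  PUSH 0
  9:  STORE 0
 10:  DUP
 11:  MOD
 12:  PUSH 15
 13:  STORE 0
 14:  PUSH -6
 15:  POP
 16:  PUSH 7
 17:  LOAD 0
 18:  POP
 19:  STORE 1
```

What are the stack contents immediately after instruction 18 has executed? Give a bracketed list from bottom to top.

PUSH 7  : 7
PUSH -3 : 7 -3
DUP     : 7 -3 -3
OVER    : 7 -3 -3 -3
MUL     : 7 -3 9
EQ      : 7 0
POP     : 7
PUSH 0  : 7 0
STORE 0 : 7
DUP     : 7 7
MOD     : 0
PUSH 15 : 0 15
STORE 0 : 0
PUSH -6 : 0 -6
POP     : 0
PUSH 7  : 0 7
LOAD 0  : 0 7 15
POP     : 0 7

[0, 7]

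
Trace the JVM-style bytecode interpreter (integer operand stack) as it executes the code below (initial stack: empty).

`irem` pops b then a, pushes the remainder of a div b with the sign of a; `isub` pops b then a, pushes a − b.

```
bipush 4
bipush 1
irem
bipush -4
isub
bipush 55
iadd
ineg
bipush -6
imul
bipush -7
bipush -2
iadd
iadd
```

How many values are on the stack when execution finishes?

bipush 4  : [4]
bipush 1  : [4, 1]
irem      : [0]
bipush -4 : [0, -4]
isub      : [4]
bipush 55 : [4, 55]
iadd      : [59]
ineg      : [-59]
bipush -6 : [-59, -6]
imul      : [354]
bipush -7 : [354, -7]
bipush -2 : [354, -7, -2]
iadd      : [354, -9]
iadd      : [345]

1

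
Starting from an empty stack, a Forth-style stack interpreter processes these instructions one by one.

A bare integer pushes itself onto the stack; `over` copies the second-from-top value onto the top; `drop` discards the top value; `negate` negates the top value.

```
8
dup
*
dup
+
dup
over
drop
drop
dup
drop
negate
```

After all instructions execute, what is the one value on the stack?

8      -> [8]
dup    -> [8, 8]
*      -> [64]
dup    -> [64, 64]
+      -> [128]
dup    -> [128, 128]
over   -> [128, 128, 128]
drop   -> [128, 128]
drop   -> [128]
dup    -> [128, 128]
drop   -> [128]
negate -> [-128]

-128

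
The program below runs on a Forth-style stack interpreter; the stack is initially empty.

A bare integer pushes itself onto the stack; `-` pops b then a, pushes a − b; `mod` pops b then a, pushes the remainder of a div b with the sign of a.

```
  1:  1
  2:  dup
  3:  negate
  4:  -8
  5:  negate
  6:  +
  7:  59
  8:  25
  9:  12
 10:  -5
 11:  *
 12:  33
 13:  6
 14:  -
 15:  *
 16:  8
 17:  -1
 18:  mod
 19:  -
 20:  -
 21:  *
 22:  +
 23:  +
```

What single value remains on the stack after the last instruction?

97063

1      -> 1
dup    -> 1 1
negate -> 1 -1
-8     -> 1 -1 -8
negate -> 1 -1 8
+      -> 1 7
59     -> 1 7 59
25     -> 1 7 59 25
12     -> 1 7 59 25 12
-5     -> 1 7 59 25 12 -5
*      -> 1 7 59 25 -60
33     -> 1 7 59 25 -60 33
6      -> 1 7 59 25 -60 33 6
-      -> 1 7 59 25 -60 27
*      -> 1 7 59 25 -1620
8      -> 1 7 59 25 -1620 8
-1     -> 1 7 59 25 -1620 8 -1
mod    -> 1 7 59 25 -1620 0
-      -> 1 7 59 25 -1620
-      -> 1 7 59 1645
*      -> 1 7 97055
+      -> 1 97062
+      -> 97063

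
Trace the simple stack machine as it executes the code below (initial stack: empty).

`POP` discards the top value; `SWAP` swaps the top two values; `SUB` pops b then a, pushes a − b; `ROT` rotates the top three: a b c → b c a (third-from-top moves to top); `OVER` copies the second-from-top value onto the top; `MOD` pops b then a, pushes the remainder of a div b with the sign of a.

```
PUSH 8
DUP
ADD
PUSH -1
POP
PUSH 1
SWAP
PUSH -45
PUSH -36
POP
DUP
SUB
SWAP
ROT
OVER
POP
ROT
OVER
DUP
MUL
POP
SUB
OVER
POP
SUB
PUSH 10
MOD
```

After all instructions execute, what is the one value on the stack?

PUSH 8   → [8]
DUP      → [8, 8]
ADD      → [16]
PUSH -1  → [16, -1]
POP      → [16]
PUSH 1   → [16, 1]
SWAP     → [1, 16]
PUSH -45 → [1, 16, -45]
PUSH -36 → [1, 16, -45, -36]
POP      → [1, 16, -45]
DUP      → [1, 16, -45, -45]
SUB      → [1, 16, 0]
SWAP     → [1, 0, 16]
ROT      → [0, 16, 1]
OVER     → [0, 16, 1, 16]
POP      → [0, 16, 1]
ROT      → [16, 1, 0]
OVER     → [16, 1, 0, 1]
DUP      → [16, 1, 0, 1, 1]
MUL      → [16, 1, 0, 1]
POP      → [16, 1, 0]
SUB      → [16, 1]
OVER     → [16, 1, 16]
POP      → [16, 1]
SUB      → [15]
PUSH 10  → [15, 10]
MOD      → [5]

5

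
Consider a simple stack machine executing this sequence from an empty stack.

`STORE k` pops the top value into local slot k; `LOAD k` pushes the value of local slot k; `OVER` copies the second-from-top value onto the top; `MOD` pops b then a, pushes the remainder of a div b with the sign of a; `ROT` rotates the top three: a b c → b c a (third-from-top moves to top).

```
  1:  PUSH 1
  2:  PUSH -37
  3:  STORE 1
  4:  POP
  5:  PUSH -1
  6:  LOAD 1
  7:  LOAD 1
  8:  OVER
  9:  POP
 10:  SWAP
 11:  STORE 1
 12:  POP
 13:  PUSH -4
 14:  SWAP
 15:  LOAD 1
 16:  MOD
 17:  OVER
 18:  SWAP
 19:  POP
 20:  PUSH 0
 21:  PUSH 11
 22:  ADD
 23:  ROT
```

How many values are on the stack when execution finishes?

PUSH 1    1
PUSH -37  1 -37
STORE 1   1
POP       (empty)
PUSH -1   -1
LOAD 1    -1 -37
LOAD 1    -1 -37 -37
OVER      -1 -37 -37 -37
POP       -1 -37 -37
SWAP      -1 -37 -37
STORE 1   -1 -37
POP       -1
PUSH -4   -1 -4
SWAP      -4 -1
LOAD 1    -4 -1 -37
MOD       -4 -1
OVER      -4 -1 -4
SWAP      -4 -4 -1
POP       -4 -4
PUSH 0    -4 -4 0
PUSH 11   -4 -4 0 11
ADD       -4 -4 11
ROT       -4 11 -4

3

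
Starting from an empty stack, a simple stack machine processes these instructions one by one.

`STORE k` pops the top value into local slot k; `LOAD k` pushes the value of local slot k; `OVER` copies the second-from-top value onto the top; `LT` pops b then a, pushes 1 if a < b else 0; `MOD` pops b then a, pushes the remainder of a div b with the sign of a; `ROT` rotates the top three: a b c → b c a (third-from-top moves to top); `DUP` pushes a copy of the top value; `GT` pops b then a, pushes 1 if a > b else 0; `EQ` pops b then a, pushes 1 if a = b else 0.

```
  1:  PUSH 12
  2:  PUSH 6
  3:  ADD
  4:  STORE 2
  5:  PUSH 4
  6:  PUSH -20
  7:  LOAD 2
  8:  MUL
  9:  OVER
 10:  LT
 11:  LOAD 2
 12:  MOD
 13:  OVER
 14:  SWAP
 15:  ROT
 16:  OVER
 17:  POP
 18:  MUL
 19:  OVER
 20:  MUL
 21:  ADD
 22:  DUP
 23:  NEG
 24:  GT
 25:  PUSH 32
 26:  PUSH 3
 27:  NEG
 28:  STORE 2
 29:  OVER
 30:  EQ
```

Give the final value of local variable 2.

-3

PUSH 12  -> 12
PUSH 6   -> 12 6
ADD      -> 18
STORE 2  -> (empty)
PUSH 4   -> 4
PUSH -20 -> 4 -20
LOAD 2   -> 4 -20 18
MUL      -> 4 -360
OVER     -> 4 -360 4
LT       -> 4 1
LOAD 2   -> 4 1 18
MOD      -> 4 1
OVER     -> 4 1 4
SWAP     -> 4 4 1
ROT      -> 4 1 4
OVER     -> 4 1 4 1
POP      -> 4 1 4
MUL      -> 4 4
OVER     -> 4 4 4
MUL      -> 4 16
ADD      -> 20
DUP      -> 20 20
NEG      -> 20 -20
GT       -> 1
PUSH 32  -> 1 32
PUSH 3   -> 1 32 3
NEG      -> 1 32 -3
STORE 2  -> 1 32
OVER     -> 1 32 1
EQ       -> 1 0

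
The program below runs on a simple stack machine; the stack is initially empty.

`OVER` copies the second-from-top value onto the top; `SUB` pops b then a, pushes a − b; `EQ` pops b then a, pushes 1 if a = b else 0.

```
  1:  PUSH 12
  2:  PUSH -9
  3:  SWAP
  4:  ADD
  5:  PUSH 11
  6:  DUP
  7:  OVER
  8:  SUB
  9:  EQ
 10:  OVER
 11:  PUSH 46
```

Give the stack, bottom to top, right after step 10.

[3, 0, 3]

PUSH 12  12
PUSH -9  12 -9
SWAP     -9 12
ADD      3
PUSH 11  3 11
DUP      3 11 11
OVER     3 11 11 11
SUB      3 11 0
EQ       3 0
OVER     3 0 3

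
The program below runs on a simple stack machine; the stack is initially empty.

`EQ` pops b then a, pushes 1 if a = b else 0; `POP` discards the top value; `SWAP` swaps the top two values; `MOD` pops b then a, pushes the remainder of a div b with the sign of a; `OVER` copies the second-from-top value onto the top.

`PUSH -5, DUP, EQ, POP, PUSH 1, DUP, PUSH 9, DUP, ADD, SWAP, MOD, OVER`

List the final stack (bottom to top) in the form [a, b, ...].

[1, 0, 1]

PUSH -5  [-5]
DUP      [-5, -5]
EQ       [1]
POP      []
PUSH 1   [1]
DUP      [1, 1]
PUSH 9   [1, 1, 9]
DUP      [1, 1, 9, 9]
ADD      [1, 1, 18]
SWAP     [1, 18, 1]
MOD      [1, 0]
OVER     [1, 0, 1]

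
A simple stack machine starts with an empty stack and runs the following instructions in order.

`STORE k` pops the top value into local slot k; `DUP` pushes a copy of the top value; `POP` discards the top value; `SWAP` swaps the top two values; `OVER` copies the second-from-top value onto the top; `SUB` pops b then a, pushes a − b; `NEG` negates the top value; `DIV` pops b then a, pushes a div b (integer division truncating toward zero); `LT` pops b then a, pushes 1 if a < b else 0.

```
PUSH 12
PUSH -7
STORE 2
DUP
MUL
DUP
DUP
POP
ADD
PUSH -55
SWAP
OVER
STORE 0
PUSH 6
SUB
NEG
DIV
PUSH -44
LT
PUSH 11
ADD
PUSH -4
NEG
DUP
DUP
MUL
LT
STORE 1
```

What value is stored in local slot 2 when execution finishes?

-7

PUSH 12  → [12]
PUSH -7  → [12, -7]
STORE 2  → [12]
DUP      → [12, 12]
MUL      → [144]
DUP      → [144, 144]
DUP      → [144, 144, 144]
POP      → [144, 144]
ADD      → [288]
PUSH -55 → [288, -55]
SWAP     → [-55, 288]
OVER     → [-55, 288, -55]
STORE 0  → [-55, 288]
PUSH 6   → [-55, 288, 6]
SUB      → [-55, 282]
NEG      → [-55, -282]
DIV      → [0]
PUSH -44 → [0, -44]
LT       → [0]
PUSH 11  → [0, 11]
ADD      → [11]
PUSH -4  → [11, -4]
NEG      → [11, 4]
DUP      → [11, 4, 4]
DUP      → [11, 4, 4, 4]
MUL      → [11, 4, 16]
LT       → [11, 1]
STORE 1  → [11]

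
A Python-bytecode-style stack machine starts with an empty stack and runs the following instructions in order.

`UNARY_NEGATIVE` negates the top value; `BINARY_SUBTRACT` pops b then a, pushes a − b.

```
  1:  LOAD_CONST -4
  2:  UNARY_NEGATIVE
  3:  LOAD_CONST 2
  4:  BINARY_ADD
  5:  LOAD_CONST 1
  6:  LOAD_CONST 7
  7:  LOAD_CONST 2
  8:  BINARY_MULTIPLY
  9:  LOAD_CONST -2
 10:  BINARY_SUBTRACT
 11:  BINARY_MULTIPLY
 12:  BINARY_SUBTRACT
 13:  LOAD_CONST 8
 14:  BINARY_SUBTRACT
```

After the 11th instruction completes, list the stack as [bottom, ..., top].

LOAD_CONST -4   -> -4
UNARY_NEGATIVE  -> 4
LOAD_CONST 2    -> 4 2
BINARY_ADD      -> 6
LOAD_CONST 1    -> 6 1
LOAD_CONST 7    -> 6 1 7
LOAD_CONST 2    -> 6 1 7 2
BINARY_MULTIPLY -> 6 1 14
LOAD_CONST -2   -> 6 1 14 -2
BINARY_SUBTRACT -> 6 1 16
BINARY_MULTIPLY -> 6 16

[6, 16]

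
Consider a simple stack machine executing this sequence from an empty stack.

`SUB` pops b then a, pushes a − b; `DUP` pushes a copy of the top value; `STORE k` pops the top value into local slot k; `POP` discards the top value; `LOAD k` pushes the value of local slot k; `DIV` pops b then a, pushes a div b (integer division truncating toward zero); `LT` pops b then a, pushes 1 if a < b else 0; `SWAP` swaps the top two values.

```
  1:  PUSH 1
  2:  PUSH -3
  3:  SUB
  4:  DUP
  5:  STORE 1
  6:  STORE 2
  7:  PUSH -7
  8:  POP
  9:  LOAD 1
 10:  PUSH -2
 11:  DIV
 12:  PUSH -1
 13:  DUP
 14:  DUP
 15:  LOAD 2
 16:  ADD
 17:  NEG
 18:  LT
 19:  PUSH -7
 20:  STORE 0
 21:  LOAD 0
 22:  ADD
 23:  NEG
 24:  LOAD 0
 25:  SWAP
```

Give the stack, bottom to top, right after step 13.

PUSH 1  → 1
PUSH -3 → 1 -3
SUB     → 4
DUP     → 4 4
STORE 1 → 4
STORE 2 → (empty)
PUSH -7 → -7
POP     → (empty)
LOAD 1  → 4
PUSH -2 → 4 -2
DIV     → -2
PUSH -1 → -2 -1
DUP     → -2 -1 -1

[-2, -1, -1]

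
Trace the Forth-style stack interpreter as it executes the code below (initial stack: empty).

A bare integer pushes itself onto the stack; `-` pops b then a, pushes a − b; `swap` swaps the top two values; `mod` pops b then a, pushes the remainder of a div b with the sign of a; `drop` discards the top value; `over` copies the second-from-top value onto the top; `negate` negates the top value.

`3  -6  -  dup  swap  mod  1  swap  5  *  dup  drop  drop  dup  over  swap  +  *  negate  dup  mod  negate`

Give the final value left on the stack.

0

3      : 3
-6     : 3 -6
-      : 9
dup    : 9 9
swap   : 9 9
mod    : 0
1      : 0 1
swap   : 1 0
5      : 1 0 5
*      : 1 0
dup    : 1 0 0
drop   : 1 0
drop   : 1
dup    : 1 1
over   : 1 1 1
swap   : 1 1 1
+      : 1 2
*      : 2
negate : -2
dup    : -2 -2
mod    : 0
negate : 0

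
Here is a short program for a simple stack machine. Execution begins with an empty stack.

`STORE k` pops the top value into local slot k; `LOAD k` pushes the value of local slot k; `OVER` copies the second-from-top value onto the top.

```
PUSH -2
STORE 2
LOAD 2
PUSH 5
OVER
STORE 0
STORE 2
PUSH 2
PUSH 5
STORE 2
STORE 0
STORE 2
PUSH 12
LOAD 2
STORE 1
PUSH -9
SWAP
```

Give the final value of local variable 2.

PUSH -2  [-2]
STORE 2  []
LOAD 2   [-2]
PUSH 5   [-2, 5]
OVER     [-2, 5, -2]
STORE 0  [-2, 5]
STORE 2  [-2]
PUSH 2   [-2, 2]
PUSH 5   [-2, 2, 5]
STORE 2  [-2, 2]
STORE 0  [-2]
STORE 2  []
PUSH 12  [12]
LOAD 2   [12, -2]
STORE 1  [12]
PUSH -9  [12, -9]
SWAP     [-9, 12]

-2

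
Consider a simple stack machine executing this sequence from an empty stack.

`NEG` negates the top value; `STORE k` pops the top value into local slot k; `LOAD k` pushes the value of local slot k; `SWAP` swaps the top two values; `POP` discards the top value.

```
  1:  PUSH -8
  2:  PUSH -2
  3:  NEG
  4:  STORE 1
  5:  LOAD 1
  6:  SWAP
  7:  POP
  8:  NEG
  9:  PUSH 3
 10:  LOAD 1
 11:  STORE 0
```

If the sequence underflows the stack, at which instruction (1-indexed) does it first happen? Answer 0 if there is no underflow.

PUSH -8 → -8
PUSH -2 → -8 -2
NEG     → -8 2
STORE 1 → -8
LOAD 1  → -8 2
SWAP    → 2 -8
POP     → 2
NEG     → -2
PUSH 3  → -2 3
LOAD 1  → -2 3 2
STORE 0 → -2 3

0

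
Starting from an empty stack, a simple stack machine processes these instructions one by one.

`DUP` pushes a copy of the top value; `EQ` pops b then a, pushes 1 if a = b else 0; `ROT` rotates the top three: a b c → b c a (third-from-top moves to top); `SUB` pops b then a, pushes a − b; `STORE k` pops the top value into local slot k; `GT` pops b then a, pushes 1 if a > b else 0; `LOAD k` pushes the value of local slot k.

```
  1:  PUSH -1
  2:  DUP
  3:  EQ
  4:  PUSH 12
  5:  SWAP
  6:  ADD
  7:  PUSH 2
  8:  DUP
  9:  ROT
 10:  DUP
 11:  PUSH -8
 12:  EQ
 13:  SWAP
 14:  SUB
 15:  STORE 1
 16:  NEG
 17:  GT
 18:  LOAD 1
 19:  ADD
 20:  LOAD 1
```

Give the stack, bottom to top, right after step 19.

PUSH -1 -> -1
DUP     -> -1 -1
EQ      -> 1
PUSH 12 -> 1 12
SWAP    -> 12 1
ADD     -> 13
PUSH 2  -> 13 2
DUP     -> 13 2 2
ROT     -> 2 2 13
DUP     -> 2 2 13 13
PUSH -8 -> 2 2 13 13 -8
EQ      -> 2 2 13 0
SWAP    -> 2 2 0 13
SUB     -> 2 2 -13
STORE 1 -> 2 2
NEG     -> 2 -2
GT      -> 1
LOAD 1  -> 1 -13
ADD     -> -12

[-12]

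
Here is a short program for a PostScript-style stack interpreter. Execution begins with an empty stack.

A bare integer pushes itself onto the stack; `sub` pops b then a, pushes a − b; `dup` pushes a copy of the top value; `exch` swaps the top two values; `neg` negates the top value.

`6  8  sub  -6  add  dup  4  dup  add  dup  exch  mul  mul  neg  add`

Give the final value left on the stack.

504

6    -> [6]
8    -> [6, 8]
sub  -> [-2]
-6   -> [-2, -6]
add  -> [-8]
dup  -> [-8, -8]
4    -> [-8, -8, 4]
dup  -> [-8, -8, 4, 4]
add  -> [-8, -8, 8]
dup  -> [-8, -8, 8, 8]
exch -> [-8, -8, 8, 8]
mul  -> [-8, -8, 64]
mul  -> [-8, -512]
neg  -> [-8, 512]
add  -> [504]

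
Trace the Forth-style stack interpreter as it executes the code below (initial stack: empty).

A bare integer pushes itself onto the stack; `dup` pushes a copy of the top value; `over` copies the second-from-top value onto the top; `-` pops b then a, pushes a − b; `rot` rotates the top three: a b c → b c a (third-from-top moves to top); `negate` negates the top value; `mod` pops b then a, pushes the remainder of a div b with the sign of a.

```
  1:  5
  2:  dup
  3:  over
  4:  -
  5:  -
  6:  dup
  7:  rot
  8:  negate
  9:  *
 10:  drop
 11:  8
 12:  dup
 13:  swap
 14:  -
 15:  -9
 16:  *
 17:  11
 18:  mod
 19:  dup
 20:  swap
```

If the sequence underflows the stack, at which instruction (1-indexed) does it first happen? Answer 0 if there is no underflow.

7

5    -> [5]
dup  -> [5, 5]
over -> [5, 5, 5]
-    -> [5, 0]
-    -> [5]
dup  -> [5, 5]
rot  — needs 3 operands, stack has 2 → underflow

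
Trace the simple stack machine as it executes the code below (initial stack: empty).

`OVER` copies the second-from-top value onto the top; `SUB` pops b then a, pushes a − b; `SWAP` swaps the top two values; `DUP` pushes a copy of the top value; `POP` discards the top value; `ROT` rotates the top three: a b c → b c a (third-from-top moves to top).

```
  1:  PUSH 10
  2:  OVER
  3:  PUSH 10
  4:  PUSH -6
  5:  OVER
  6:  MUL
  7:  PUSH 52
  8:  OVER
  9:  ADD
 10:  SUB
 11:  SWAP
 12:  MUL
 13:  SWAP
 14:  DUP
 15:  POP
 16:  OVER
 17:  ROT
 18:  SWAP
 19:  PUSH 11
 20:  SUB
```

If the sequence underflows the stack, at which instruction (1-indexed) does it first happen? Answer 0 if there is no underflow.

2

PUSH 10 → [10]
OVER  — needs 2 operands, stack has 1 → underflow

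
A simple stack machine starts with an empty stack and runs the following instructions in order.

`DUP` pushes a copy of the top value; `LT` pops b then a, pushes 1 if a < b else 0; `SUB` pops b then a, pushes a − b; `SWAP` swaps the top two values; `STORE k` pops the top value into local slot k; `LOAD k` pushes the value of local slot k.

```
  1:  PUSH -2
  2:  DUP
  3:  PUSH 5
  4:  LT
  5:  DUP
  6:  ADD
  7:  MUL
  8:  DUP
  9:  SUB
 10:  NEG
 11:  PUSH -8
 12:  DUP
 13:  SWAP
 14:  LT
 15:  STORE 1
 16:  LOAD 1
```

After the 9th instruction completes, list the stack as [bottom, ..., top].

[0]

PUSH -2 → [-2]
DUP     → [-2, -2]
PUSH 5  → [-2, -2, 5]
LT      → [-2, 1]
DUP     → [-2, 1, 1]
ADD     → [-2, 2]
MUL     → [-4]
DUP     → [-4, -4]
SUB     → [0]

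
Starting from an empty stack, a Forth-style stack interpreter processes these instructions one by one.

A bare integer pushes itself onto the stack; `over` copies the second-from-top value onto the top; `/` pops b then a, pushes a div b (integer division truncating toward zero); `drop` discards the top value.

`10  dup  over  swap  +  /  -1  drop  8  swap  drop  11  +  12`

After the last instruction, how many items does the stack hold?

10    [10]
dup   [10, 10]
over  [10, 10, 10]
swap  [10, 10, 10]
+     [10, 20]
/     [0]
-1    [0, -1]
drop  [0]
8     [0, 8]
swap  [8, 0]
drop  [8]
11    [8, 11]
+     [19]
12    [19, 12]

2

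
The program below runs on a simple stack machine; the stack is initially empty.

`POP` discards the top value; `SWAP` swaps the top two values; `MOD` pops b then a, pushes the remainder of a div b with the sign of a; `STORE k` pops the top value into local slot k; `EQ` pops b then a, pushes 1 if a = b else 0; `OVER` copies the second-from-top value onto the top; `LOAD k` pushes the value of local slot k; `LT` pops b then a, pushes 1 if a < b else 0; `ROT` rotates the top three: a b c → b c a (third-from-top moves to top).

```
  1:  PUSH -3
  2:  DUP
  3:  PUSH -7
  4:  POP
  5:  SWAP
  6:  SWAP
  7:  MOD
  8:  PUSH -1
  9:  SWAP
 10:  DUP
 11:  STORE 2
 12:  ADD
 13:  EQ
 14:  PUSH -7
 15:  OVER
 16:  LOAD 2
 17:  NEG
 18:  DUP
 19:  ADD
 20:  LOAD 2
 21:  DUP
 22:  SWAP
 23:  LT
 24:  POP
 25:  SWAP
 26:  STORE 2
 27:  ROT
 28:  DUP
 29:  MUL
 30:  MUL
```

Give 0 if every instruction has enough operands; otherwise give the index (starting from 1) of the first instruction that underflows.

13

PUSH -3 -> [-3]
DUP     -> [-3, -3]
PUSH -7 -> [-3, -3, -7]
POP     -> [-3, -3]
SWAP    -> [-3, -3]
SWAP    -> [-3, -3]
MOD     -> [0]
PUSH -1 -> [0, -1]
SWAP    -> [-1, 0]
DUP     -> [-1, 0, 0]
STORE 2 -> [-1, 0]
ADD     -> [-1]
EQ  — needs 2 operands, stack has 1 → underflow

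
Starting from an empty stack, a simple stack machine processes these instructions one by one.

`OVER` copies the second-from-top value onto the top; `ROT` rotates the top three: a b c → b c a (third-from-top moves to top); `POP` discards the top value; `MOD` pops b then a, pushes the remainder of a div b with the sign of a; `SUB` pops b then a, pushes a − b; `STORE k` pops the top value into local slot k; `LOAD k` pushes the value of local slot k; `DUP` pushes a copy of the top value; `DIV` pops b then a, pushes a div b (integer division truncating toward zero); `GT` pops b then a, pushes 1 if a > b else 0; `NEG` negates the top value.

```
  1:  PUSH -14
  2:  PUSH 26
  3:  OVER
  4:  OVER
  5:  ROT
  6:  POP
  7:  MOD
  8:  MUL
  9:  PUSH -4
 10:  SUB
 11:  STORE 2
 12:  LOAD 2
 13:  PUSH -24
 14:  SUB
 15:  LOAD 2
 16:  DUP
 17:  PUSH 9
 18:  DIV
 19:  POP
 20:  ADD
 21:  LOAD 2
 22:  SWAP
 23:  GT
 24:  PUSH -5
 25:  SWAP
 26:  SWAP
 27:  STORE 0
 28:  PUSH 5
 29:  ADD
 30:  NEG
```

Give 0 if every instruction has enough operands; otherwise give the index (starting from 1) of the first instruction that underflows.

0

PUSH -14 : [-14]
PUSH 26  : [-14, 26]
OVER     : [-14, 26, -14]
OVER     : [-14, 26, -14, 26]
ROT      : [-14, -14, 26, 26]
POP      : [-14, -14, 26]
MOD      : [-14, -14]
MUL      : [196]
PUSH -4  : [196, -4]
SUB      : [200]
STORE 2  : []
LOAD 2   : [200]
PUSH -24 : [200, -24]
SUB      : [224]
LOAD 2   : [224, 200]
DUP      : [224, 200, 200]
PUSH 9   : [224, 200, 200, 9]
DIV      : [224, 200, 22]
POP      : [224, 200]
ADD      : [424]
LOAD 2   : [424, 200]
SWAP     : [200, 424]
GT       : [0]
PUSH -5  : [0, -5]
SWAP     : [-5, 0]
SWAP     : [0, -5]
STORE 0  : [0]
PUSH 5   : [0, 5]
ADD      : [5]
NEG      : [-5]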